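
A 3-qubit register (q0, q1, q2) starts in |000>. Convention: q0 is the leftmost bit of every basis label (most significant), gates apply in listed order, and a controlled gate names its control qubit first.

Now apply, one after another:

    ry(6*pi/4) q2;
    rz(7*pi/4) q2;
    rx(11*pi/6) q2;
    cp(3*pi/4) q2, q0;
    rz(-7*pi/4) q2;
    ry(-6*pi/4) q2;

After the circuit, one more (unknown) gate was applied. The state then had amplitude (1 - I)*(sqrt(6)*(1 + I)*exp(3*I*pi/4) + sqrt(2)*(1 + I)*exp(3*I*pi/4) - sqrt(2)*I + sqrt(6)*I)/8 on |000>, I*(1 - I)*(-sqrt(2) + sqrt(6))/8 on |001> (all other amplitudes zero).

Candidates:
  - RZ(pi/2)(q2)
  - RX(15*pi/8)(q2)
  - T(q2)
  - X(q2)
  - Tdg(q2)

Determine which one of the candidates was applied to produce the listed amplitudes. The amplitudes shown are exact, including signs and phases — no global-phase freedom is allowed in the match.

The unique candidate consistent with the amplitudes is RZ(pi/2)(q2).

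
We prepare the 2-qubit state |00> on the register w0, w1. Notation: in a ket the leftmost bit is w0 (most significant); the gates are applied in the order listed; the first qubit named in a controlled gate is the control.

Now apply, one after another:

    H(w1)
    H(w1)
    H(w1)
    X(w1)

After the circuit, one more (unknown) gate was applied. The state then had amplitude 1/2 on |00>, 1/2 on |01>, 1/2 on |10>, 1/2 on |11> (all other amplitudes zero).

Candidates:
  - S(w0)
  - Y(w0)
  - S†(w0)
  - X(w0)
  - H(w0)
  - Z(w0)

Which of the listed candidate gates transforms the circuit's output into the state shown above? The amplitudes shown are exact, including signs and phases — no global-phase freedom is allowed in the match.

It was H(w0) that produced the state shown.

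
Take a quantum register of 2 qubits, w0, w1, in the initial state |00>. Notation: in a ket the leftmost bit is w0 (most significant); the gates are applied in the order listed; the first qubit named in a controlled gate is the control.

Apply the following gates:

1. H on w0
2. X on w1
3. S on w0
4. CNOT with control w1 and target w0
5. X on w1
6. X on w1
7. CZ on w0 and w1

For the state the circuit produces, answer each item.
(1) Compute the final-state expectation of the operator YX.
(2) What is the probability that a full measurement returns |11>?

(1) The expectation value of YX is 0.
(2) A full measurement returns |11> with probability 1/2.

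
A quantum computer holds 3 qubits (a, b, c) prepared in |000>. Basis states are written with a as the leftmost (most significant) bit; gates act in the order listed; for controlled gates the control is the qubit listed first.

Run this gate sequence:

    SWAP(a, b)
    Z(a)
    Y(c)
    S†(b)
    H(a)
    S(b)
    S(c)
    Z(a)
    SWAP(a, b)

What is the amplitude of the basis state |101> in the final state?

|101> carries amplitude 0 in the final state.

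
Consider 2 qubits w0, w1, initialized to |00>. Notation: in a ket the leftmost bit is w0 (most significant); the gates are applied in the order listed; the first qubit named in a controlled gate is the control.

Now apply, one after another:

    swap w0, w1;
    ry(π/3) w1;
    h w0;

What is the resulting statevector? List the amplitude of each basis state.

The final amplitudes are sqrt(6)/4 on |00>, sqrt(2)/4 on |01>, sqrt(6)/4 on |10>, sqrt(2)/4 on |11>.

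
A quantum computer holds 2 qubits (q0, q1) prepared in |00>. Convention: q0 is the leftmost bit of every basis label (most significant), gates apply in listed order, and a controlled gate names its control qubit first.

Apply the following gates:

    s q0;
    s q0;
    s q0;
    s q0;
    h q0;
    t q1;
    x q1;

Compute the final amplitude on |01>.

The amplitude on |01> is sqrt(2)/2. Key observation: the block from step 1 through step 4 cancels to the identity and can be dropped.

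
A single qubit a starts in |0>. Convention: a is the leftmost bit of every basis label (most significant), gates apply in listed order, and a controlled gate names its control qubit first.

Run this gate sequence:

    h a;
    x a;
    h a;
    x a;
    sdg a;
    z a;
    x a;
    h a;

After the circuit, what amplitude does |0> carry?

The final state's coefficient on |0> equals sqrt(2)*I/2.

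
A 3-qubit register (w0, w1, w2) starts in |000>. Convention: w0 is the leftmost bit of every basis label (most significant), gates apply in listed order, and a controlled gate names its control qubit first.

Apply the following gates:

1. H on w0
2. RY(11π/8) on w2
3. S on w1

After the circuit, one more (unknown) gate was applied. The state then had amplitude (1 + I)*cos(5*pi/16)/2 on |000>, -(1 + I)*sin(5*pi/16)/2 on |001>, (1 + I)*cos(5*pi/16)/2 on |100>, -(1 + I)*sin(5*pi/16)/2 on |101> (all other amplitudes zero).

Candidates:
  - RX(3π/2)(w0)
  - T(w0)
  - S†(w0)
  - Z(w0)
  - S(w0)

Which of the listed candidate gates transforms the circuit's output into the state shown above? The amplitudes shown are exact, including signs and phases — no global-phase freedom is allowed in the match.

The unique candidate consistent with the amplitudes is RX(3π/2)(w0).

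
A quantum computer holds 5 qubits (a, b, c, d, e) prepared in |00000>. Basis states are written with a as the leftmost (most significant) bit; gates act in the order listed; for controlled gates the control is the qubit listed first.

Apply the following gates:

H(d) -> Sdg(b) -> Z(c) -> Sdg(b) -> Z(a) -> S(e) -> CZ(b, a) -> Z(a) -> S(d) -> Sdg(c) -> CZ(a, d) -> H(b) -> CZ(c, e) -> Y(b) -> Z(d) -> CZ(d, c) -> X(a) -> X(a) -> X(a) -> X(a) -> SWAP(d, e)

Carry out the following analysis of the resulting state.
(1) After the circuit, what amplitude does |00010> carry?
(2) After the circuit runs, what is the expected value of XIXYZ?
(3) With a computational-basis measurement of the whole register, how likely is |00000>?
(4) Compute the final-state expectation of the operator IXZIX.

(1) The final state's coefficient on |00010> equals 0. Key observation: steps 17-18 multiply out to the identity, so the circuit reduces to the remaining gates.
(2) In the final state, XIXYZ has expectation 0.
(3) A full measurement returns |00000> with probability 1/4.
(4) The expectation value of IXZIX is 0.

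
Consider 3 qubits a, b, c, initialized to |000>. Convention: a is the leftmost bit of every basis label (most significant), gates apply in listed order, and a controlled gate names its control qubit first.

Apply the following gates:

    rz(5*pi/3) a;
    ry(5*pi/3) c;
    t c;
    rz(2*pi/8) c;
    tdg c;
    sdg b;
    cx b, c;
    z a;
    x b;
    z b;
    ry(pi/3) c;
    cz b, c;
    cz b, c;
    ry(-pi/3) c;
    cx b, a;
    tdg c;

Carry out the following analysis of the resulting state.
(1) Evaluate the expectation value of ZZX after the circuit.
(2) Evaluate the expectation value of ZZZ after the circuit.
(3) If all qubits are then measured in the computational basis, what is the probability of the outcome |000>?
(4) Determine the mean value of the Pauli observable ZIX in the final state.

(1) The expectation value of ZZX is -sqrt(3)/2.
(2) In the final state, ZZZ has expectation 1/2.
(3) A full measurement returns |000> with probability 0.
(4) In the final state, ZIX has expectation sqrt(3)/2.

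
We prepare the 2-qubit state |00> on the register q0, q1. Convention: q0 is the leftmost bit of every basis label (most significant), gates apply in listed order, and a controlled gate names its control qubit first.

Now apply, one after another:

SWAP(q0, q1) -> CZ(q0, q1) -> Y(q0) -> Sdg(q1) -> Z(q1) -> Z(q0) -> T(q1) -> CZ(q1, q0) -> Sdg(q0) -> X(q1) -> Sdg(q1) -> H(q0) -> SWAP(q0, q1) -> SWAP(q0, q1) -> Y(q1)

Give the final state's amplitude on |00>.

The amplitude on |00> is sqrt(2)/2.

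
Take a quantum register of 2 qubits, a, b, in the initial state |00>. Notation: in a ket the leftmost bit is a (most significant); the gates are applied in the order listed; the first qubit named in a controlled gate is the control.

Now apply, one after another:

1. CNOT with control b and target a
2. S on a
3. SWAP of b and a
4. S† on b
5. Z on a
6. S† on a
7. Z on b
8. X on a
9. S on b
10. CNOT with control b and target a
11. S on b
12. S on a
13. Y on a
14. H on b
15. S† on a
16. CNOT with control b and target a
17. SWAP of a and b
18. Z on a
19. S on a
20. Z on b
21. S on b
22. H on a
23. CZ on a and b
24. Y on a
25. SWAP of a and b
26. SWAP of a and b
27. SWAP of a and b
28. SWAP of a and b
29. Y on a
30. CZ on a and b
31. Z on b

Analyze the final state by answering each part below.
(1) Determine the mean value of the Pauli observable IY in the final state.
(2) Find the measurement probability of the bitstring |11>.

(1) In the final state, IY has expectation 0. Key observation: gates 23-30 undo each other exactly, leaving only the rest of the circuit to track.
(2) The probability of measuring |11> is 1/4.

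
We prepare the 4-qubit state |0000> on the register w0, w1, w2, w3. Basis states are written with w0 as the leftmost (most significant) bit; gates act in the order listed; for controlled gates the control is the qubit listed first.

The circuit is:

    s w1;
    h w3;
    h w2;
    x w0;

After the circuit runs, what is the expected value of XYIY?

The expectation value of XYIY is 0.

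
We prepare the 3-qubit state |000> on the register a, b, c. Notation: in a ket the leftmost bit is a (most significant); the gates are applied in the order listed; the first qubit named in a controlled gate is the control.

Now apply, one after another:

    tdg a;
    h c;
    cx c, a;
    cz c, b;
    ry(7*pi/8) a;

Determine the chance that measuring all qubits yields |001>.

Outcome |001> occurs with probability sqrt(sqrt(2) + 2)/8 + 1/4.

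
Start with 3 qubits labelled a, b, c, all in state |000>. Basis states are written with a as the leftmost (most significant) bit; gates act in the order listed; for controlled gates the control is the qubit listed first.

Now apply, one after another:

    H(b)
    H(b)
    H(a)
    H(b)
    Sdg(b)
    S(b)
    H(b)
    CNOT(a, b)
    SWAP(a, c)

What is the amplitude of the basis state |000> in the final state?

|000> carries amplitude sqrt(2)/2 in the final state. Key observation: gates 4-7 undo each other exactly, leaving only the rest of the circuit to track.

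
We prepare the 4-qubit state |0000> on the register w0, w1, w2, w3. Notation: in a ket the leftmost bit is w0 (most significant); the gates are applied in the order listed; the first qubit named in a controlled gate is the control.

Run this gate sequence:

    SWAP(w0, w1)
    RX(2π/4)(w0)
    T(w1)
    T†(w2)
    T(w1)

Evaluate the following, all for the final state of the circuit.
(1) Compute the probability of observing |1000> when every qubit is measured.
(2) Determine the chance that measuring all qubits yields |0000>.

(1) The probability of measuring |1000> is 1/2.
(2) Outcome |0000> occurs with probability 1/2.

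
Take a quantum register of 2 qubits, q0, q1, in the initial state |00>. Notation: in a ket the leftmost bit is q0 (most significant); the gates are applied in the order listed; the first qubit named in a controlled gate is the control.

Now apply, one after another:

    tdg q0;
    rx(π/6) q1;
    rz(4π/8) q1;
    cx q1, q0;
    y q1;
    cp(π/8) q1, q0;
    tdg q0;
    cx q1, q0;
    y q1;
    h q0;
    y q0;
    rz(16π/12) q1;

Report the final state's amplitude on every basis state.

The resulting statevector has amplitude (-sqrt(3) - 1)*exp(7*I*pi/12)/4 on |00>, (-1 + sqrt(3))*exp(2*I*pi/3)/4 on |01>, (-sqrt(3) - 1)*exp(7*I*pi/12)/4 on |10>, (-1 + sqrt(3))*exp(2*I*pi/3)/4 on |11>.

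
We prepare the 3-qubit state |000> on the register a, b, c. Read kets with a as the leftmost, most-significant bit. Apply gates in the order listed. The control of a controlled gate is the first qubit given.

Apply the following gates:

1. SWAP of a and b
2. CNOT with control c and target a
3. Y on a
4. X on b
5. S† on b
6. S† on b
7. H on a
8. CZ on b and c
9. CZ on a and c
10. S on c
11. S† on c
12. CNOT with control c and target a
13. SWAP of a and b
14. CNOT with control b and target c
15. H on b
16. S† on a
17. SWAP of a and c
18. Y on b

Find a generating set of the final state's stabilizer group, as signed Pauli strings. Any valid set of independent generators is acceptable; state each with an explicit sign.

The final state is stabilized by the group generated by +XZI, -ZXI, -IIZ; other independent generating sets are equally valid.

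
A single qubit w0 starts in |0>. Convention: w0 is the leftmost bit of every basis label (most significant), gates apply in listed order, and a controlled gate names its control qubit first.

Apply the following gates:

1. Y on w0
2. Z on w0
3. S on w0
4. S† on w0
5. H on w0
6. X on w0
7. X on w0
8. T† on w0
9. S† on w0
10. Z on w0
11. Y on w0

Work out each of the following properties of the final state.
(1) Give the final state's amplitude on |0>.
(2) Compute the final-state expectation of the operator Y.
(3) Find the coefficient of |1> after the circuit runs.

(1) The final state's coefficient on |0> equals sqrt(2)*exp(I*pi/4)/2.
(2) The expectation value of Y is -sqrt(2)/2.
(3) The amplitude on |1> is sqrt(2)/2.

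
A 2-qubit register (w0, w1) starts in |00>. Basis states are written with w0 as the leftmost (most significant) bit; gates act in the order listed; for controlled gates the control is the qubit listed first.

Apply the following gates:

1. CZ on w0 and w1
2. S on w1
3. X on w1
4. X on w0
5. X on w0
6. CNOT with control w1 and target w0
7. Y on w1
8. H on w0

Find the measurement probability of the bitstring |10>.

The probability of measuring |10> is 1/2. Key observation: the block from step 4 through step 5 cancels to the identity and can be dropped.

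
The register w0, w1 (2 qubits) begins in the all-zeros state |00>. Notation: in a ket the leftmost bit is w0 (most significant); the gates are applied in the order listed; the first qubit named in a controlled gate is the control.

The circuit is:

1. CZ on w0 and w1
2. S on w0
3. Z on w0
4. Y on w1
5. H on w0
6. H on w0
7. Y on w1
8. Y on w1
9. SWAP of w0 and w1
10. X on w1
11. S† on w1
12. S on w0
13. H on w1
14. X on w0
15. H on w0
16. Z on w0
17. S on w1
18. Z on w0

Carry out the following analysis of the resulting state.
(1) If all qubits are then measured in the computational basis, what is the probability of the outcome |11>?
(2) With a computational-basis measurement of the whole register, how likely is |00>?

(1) The probability of measuring |11> is 1/4.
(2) Outcome |00> occurs with probability 1/4.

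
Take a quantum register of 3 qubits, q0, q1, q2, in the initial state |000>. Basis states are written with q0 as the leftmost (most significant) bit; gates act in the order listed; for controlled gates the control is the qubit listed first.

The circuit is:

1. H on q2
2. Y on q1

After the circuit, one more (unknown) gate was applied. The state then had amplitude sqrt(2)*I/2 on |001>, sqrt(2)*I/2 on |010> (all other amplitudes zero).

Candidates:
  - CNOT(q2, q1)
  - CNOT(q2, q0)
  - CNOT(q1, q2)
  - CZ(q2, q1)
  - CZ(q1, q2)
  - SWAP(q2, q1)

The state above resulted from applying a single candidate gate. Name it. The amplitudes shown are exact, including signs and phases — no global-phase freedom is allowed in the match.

The applied gate was CNOT(q2, q1).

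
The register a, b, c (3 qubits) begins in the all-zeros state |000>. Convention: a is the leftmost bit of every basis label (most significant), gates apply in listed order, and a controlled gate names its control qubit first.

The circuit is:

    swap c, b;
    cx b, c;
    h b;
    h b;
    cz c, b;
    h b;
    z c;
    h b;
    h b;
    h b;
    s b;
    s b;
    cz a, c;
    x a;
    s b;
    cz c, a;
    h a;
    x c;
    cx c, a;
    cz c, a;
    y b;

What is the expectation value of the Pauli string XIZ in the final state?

In the final state, XIZ has expectation -1.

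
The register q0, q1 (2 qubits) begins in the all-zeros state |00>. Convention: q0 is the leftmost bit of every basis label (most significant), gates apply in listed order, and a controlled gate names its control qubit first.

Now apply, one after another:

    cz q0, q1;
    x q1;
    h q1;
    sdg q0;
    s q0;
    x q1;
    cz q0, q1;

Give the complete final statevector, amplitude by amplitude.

The resulting statevector has amplitude -sqrt(2)/2 on |00>, sqrt(2)/2 on |01>, 0 on |10>, 0 on |11>.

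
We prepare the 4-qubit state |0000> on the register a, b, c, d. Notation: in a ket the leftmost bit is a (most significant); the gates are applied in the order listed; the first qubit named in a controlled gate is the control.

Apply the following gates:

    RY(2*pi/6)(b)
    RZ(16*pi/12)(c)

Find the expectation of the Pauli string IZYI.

The expectation value of IZYI is 0.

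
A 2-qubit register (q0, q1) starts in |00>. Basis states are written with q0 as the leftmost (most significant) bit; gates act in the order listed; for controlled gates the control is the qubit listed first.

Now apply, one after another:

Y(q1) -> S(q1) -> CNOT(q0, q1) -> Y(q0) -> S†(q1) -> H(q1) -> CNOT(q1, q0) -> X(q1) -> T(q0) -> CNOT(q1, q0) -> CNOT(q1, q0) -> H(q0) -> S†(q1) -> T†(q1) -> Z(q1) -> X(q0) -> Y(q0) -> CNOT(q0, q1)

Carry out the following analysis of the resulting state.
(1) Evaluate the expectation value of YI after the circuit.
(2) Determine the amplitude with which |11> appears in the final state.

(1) In the final state, YI has expectation -1.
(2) The final state's coefficient on |11> equals I/2.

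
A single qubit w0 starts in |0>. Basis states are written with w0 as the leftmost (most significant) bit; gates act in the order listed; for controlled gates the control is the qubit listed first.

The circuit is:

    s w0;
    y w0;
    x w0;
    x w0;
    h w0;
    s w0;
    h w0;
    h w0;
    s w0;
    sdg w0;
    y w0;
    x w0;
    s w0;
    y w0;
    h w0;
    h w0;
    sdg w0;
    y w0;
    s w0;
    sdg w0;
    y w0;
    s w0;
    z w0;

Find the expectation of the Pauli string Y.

In the final state, Y has expectation 0. Key observation: the block from step 17 through step 22 cancels to the identity and can be dropped.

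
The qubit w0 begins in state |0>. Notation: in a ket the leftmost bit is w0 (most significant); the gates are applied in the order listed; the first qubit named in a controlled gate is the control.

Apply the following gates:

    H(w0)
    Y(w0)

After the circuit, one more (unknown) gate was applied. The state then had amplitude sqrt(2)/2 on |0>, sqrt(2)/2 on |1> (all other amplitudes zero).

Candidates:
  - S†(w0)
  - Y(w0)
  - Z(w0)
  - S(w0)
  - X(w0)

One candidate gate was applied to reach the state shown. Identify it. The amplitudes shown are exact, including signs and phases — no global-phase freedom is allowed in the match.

The applied gate was Y(w0).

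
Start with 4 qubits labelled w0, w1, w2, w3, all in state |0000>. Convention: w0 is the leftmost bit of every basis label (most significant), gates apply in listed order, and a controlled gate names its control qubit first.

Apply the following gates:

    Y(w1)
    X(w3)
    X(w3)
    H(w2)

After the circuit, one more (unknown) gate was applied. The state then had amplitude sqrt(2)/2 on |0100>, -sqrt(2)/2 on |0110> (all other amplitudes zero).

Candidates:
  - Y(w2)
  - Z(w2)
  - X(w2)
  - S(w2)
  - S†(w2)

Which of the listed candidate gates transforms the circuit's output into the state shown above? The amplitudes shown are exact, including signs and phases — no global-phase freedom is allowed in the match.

It was Y(w2) that produced the state shown. Key observation: gates 2-3 undo each other exactly, leaving only the rest of the circuit to track.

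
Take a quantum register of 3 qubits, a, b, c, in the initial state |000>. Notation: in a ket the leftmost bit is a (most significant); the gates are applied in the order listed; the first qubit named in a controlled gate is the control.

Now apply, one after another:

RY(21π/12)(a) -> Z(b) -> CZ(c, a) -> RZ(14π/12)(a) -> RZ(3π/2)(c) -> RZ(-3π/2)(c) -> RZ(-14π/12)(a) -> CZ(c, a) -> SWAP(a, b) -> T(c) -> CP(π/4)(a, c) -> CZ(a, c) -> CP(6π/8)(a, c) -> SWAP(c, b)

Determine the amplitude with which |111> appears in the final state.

The final state's coefficient on |111> equals 0.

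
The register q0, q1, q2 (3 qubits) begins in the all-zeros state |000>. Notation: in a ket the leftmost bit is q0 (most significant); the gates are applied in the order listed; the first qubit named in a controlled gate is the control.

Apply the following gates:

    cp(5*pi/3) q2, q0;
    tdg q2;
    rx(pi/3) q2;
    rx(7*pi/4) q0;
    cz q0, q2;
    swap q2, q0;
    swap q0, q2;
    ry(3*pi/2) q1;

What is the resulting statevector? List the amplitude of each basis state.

After the circuit, the state carries amplitude sqrt(6*sqrt(2) + 12)/8 on |000>, -I*sqrt(2*sqrt(2) + 4)/8 on |001>, -sqrt(6*sqrt(2) + 12)/8 on |010>, I*sqrt(2*sqrt(2) + 4)/8 on |011>, I*sqrt(12 - 6*sqrt(2))/8 on |100>, -sqrt(4 - 2*sqrt(2))/8 on |101>, -I*sqrt(12 - 6*sqrt(2))/8 on |110>, sqrt(4 - 2*sqrt(2))/8 on |111>.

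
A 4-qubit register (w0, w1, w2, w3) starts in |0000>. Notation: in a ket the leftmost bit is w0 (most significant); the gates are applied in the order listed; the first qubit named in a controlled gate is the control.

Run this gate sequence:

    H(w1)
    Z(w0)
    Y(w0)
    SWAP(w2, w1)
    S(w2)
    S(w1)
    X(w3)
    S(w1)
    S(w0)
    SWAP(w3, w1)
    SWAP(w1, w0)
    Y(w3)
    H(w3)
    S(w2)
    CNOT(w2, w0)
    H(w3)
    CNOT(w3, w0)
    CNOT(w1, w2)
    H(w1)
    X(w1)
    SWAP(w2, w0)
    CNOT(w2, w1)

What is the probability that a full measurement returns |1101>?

A full measurement returns |1101> with probability 1/4.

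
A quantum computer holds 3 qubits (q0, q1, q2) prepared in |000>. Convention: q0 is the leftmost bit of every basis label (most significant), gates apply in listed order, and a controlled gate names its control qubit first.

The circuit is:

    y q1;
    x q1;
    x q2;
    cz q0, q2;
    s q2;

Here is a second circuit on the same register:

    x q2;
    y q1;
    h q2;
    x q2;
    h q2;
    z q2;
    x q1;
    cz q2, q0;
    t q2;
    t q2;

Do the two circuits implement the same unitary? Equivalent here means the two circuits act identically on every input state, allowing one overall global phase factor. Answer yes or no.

Yes — the two circuits implement the same unitary up to a global phase.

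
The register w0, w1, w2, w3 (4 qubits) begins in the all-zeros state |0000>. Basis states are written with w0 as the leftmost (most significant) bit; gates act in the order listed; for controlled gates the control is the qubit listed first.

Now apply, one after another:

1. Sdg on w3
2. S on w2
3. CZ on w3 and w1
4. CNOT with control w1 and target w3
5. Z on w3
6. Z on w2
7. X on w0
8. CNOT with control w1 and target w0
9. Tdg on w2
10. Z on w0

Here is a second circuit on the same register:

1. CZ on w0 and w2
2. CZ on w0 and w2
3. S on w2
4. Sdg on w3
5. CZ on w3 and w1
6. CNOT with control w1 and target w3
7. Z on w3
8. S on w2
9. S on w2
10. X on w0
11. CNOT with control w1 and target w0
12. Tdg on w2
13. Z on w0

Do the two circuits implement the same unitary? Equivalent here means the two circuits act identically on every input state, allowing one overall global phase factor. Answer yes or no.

Yes — the two circuits implement the same unitary up to a global phase.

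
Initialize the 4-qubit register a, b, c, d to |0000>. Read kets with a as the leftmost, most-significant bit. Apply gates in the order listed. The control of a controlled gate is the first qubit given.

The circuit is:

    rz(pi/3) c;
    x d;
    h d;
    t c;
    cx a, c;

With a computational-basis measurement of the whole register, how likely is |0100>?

Outcome |0100> occurs with probability 0.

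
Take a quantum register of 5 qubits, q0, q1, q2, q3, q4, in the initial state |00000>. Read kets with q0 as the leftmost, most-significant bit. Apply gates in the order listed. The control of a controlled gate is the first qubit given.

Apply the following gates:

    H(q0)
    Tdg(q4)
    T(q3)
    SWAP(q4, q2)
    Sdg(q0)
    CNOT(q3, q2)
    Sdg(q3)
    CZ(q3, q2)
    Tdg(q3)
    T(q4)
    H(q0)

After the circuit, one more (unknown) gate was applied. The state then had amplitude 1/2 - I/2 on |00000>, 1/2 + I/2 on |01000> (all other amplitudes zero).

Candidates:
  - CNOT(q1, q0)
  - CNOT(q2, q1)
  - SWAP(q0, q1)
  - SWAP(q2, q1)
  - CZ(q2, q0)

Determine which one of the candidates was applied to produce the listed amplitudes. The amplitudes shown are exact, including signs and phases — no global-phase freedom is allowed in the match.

It was SWAP(q0, q1) that produced the state shown.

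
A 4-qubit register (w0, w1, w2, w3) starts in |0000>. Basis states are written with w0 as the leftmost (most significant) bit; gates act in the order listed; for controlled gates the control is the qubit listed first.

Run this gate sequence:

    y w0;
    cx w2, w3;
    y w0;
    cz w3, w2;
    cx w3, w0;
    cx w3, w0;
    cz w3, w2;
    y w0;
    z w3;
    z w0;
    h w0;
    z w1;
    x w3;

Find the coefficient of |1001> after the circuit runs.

The final state's coefficient on |1001> equals sqrt(2)*I/2. Key observation: the block from step 3 through step 8 cancels to the identity and can be dropped.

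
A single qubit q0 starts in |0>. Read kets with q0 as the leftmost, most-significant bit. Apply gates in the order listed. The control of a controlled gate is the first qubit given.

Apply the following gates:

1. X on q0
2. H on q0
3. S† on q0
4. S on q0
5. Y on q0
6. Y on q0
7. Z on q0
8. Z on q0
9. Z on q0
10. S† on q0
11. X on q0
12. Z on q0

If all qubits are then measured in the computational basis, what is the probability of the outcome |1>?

Outcome |1> occurs with probability 1/2.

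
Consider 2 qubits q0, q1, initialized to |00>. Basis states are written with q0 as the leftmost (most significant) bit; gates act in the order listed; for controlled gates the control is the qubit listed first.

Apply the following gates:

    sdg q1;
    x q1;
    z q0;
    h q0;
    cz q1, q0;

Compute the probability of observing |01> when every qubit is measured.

The probability of measuring |01> is 1/2.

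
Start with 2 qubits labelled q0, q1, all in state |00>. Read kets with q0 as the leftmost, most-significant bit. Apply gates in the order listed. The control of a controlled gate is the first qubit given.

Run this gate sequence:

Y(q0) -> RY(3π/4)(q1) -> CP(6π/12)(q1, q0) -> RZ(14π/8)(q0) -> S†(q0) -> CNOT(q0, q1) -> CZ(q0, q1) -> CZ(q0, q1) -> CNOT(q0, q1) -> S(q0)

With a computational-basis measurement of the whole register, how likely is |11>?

A full measurement returns |11> with probability sqrt(2)/4 + 1/2. Key observation: the block from step 5 through step 10 cancels to the identity and can be dropped.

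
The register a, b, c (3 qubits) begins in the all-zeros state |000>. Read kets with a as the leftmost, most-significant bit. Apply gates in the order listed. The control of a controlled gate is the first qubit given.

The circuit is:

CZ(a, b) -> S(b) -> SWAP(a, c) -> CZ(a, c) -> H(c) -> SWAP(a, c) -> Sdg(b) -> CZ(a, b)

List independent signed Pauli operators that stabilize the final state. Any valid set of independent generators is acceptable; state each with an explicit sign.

One valid set of independent stabilizer generators is +XII, +IZI, +IIZ (any independent generating set of the same group is equally correct).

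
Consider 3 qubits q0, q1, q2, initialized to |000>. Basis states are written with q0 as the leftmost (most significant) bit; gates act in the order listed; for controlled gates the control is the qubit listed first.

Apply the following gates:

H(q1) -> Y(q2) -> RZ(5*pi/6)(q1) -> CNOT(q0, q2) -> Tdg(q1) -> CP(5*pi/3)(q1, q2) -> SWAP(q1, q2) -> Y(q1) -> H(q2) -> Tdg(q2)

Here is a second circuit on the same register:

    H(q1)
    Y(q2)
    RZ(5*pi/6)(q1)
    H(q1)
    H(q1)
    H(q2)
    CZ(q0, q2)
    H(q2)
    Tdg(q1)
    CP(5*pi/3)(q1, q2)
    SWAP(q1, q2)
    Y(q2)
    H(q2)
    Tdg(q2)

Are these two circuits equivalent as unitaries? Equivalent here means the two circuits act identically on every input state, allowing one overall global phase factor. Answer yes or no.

No: there is an input state on which the two circuits produce genuinely different outputs (not merely differing by a phase).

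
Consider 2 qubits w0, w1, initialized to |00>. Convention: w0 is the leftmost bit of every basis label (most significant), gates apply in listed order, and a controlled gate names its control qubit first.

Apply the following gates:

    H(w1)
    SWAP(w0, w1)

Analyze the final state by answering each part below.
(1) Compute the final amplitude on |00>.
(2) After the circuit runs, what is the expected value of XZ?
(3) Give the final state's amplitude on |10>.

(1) The final state's coefficient on |00> equals sqrt(2)/2.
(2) The expectation value of XZ is 1.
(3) |10> carries amplitude sqrt(2)/2 in the final state.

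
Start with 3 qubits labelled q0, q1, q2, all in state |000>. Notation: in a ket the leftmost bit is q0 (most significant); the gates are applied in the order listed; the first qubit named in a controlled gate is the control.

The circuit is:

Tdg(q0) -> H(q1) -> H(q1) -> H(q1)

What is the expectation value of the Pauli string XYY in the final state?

In the final state, XYY has expectation 0.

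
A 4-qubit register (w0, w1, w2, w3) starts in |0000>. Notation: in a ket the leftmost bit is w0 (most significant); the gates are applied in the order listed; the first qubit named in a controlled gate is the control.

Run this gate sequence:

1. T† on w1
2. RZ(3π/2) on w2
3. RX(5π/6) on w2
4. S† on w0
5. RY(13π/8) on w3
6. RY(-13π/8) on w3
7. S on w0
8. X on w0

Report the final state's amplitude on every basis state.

The resulting statevector has amplitude sqrt(6)*exp(-3*I*pi/4)*cos(3*pi/16)**2/4 + sqrt(6)*exp(-3*I*pi/4)*sin(3*pi/16)**2/4 - sqrt(2)*exp(-3*I*pi/4)*sin(3*pi/16)**2/4 - sqrt(2)*exp(-3*I*pi/4)*cos(3*pi/16)**2/4 on |1000>, -sqrt(2)*I*exp(-3*I*pi/4)*sin(3*pi/16)**2/4 - sqrt(6)*I*exp(-3*I*pi/4)*sin(3*pi/16)**2/4 - sqrt(2)*I*exp(-3*I*pi/4)*cos(3*pi/16)**2/4 - sqrt(6)*I*exp(-3*I*pi/4)*cos(3*pi/16)**2/4 on |1010>, and 0 on every other basis state. Key observation: steps 4-7 multiply out to the identity, so the circuit reduces to the remaining gates.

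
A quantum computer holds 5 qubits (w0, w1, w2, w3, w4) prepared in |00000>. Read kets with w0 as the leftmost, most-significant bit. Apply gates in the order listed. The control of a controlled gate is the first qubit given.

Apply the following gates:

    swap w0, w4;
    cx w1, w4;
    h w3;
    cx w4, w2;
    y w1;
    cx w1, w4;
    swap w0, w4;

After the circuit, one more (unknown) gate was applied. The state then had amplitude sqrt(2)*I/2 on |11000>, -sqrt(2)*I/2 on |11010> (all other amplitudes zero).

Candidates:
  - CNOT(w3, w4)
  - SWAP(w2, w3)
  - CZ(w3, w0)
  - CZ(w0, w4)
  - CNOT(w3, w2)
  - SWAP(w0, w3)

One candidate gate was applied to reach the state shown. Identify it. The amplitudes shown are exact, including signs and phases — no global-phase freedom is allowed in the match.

The applied gate was CZ(w3, w0).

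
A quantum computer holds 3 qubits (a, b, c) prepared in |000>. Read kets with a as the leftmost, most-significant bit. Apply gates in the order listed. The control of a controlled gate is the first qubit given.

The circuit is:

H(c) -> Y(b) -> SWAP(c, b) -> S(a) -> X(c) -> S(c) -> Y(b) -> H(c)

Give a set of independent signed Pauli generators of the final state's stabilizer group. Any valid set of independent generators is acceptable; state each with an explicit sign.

The final state is stabilized by the group generated by -IXI, +IIX, +ZII; other independent generating sets are equally valid.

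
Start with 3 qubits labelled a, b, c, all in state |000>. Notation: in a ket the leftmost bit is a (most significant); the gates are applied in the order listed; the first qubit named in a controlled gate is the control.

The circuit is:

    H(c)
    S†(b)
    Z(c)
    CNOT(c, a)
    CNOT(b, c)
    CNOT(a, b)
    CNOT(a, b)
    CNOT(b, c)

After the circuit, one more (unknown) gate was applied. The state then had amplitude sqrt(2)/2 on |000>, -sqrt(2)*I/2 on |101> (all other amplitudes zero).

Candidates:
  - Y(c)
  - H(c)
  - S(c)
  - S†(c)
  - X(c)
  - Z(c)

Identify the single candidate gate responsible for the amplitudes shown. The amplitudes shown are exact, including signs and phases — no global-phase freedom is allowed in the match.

The applied gate was S(c). Key observation: gates 5-8 undo each other exactly, leaving only the rest of the circuit to track.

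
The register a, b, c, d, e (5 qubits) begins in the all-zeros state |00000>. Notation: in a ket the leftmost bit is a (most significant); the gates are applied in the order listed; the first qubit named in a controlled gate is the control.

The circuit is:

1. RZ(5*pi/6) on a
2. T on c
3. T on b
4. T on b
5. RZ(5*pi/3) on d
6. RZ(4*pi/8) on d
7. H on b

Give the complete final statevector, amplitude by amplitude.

The final amplitudes are sqrt(2)*I/2 on |00000>, sqrt(2)*I/2 on |01000>, and 0 on every other basis state.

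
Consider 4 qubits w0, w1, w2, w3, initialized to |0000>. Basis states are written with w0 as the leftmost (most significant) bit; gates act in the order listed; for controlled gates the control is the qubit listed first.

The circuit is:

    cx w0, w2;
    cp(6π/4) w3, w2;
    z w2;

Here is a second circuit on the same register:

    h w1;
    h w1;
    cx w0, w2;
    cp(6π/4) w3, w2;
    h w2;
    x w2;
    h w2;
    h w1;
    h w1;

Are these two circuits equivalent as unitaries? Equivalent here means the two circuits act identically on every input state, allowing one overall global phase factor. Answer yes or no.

Yes, they are equivalent — the unitaries differ by at most a global phase.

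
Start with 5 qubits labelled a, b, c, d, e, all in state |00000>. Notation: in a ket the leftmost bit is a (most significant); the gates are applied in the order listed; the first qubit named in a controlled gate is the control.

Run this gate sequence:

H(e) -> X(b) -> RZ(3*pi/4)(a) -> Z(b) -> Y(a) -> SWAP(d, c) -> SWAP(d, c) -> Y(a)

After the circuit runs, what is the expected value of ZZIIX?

The observable ZZIIX averages to -1. Key observation: gates 5-8 undo each other exactly, leaving only the rest of the circuit to track.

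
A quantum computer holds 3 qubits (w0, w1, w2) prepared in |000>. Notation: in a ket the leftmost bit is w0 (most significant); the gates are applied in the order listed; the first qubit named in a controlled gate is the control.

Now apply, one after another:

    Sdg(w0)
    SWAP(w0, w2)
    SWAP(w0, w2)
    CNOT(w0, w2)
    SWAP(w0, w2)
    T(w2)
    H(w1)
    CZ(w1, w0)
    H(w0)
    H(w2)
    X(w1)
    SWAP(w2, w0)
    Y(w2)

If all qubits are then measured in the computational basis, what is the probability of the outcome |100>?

Outcome |100> occurs with probability 1/8. Key observation: gates 2-3 undo each other exactly, leaving only the rest of the circuit to track.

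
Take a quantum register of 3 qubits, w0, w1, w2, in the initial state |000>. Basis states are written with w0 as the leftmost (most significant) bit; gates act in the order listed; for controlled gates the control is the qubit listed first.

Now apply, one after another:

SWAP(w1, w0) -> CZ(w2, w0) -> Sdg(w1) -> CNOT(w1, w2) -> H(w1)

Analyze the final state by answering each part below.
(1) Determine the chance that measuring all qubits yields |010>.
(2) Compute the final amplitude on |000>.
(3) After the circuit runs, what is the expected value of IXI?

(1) The probability of measuring |010> is 1/2.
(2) The amplitude on |000> is sqrt(2)/2.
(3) In the final state, IXI has expectation 1.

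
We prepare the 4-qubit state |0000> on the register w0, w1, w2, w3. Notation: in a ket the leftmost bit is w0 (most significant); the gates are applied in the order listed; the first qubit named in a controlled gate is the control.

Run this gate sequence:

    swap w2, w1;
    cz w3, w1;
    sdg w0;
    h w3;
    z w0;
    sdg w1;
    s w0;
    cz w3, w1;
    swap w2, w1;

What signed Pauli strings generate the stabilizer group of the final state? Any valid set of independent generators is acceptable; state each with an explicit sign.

One valid set of independent stabilizer generators is +IIIX, +ZIII, +IZII, +IIZI (any independent generating set of the same group is equally correct).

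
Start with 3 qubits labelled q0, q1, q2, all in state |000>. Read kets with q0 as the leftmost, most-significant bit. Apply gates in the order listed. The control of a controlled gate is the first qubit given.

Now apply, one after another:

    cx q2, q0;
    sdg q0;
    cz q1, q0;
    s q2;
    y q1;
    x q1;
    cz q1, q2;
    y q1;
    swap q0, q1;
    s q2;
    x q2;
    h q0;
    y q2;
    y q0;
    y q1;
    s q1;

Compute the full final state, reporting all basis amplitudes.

The final amplitudes are sqrt(2)/2 on |010>, sqrt(2)/2 on |110>, and 0 on every other basis state.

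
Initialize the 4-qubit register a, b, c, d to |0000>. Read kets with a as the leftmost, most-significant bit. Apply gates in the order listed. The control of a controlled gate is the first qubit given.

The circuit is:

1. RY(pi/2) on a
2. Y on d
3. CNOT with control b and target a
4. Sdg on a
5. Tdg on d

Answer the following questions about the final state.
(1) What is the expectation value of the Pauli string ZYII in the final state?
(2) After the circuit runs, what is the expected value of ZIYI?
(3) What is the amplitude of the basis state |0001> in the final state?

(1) In the final state, ZYII has expectation 0.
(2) In the final state, ZIYI has expectation 0.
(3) The amplitude on |0001> is sqrt(2)*exp(I*pi/4)/2.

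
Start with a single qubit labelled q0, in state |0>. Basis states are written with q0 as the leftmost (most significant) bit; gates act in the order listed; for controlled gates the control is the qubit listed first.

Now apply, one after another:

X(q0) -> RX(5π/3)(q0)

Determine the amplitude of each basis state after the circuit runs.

The resulting statevector has amplitude -I/2 on |0>, -sqrt(3)/2 on |1>.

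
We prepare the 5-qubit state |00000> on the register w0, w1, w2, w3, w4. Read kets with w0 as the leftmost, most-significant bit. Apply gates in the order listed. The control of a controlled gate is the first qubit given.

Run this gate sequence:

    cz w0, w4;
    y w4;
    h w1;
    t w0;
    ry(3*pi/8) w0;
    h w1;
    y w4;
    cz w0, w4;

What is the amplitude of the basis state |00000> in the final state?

|00000> carries amplitude cos(3*pi/16) in the final state.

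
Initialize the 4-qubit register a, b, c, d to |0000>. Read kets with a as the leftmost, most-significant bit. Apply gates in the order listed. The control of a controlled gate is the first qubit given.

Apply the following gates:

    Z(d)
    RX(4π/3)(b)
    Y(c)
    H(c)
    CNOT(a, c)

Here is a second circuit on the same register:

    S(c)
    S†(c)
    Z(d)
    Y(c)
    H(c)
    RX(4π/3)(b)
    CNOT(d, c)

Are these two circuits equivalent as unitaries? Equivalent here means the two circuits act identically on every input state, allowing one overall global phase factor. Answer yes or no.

No, they are not equivalent — no single phase factor reconciles the two unitaries.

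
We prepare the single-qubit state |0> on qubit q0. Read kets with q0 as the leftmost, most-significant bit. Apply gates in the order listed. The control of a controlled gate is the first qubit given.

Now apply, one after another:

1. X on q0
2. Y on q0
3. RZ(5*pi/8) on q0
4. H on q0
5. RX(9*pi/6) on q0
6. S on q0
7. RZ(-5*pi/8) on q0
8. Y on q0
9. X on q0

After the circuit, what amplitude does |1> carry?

The final state's coefficient on |1> equals (1 - I)*exp(3*I*pi/8)/2.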